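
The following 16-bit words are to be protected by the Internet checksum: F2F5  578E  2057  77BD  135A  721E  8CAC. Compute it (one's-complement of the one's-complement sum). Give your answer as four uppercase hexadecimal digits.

0B42

One's-complement addition (fold any carry out of bit 15 back into bit 0):
  0xF2F5 + 0x578E = 0x14A83 → wrap carry → 0x4A84
  0x4A84 + 0x2057 = 0x06ADB
  0x6ADB + 0x77BD = 0x0E298
  0xE298 + 0x135A = 0x0F5F2
  0xF5F2 + 0x721E = 0x16810 → wrap carry → 0x6811
  0x6811 + 0x8CAC = 0x0F4BD
One's-complement sum = 0xF4BD.
Checksum = ~0xF4BD & 0xFFFF = 0x0B42.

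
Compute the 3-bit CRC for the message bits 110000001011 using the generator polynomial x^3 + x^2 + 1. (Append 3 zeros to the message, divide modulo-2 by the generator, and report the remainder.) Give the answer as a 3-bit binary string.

Append 3 zeros: 110000001011000. Divide by 1101 (XOR where the leading bit is 1):
  pos 0: 1100 XOR 1101 = 0001
  pos 3: 1000 XOR 1101 = 0101
  pos 4: 1010 XOR 1101 = 0111
  pos 5: 1111 XOR 1101 = 0010
  pos 7: 1001 XOR 1101 = 0100
  pos 8: 1001 XOR 1101 = 0100
  pos 9: 1000 XOR 1101 = 0101
  pos 10: 1010 XOR 1101 = 0111
  pos 11: 1110 XOR 1101 = 0011
Remainder (last 3 bits) = 011. This is the CRC / FCS.

011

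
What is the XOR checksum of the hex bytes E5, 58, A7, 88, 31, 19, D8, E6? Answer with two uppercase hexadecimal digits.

XOR the bytes together:
  start with 0xE5
  0xE5 ⊕ 0x58 = 0xBD
  0xBD ⊕ 0xA7 = 0x1A
  0x1A ⊕ 0x88 = 0x92
  0x92 ⊕ 0x31 = 0xA3
  0xA3 ⊕ 0x19 = 0xBA
  0xBA ⊕ 0xD8 = 0x62
  0x62 ⊕ 0xE6 = 0x84

84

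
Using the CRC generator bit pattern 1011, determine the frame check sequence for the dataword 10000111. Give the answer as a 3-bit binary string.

001

Append 3 zeros: 10000111000. Divide by 1011 (XOR where the leading bit is 1):
  pos 0: 1000 XOR 1011 = 0011
  pos 2: 1101 XOR 1011 = 0110
  pos 3: 1101 XOR 1011 = 0110
  pos 4: 1101 XOR 1011 = 0110
  pos 5: 1100 XOR 1011 = 0111
  pos 6: 1110 XOR 1011 = 0101
  pos 7: 1010 XOR 1011 = 0001
Remainder (last 3 bits) = 001. This is the CRC / FCS.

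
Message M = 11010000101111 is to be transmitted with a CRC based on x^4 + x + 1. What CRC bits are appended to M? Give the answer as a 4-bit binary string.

Append 4 zeros: 110100001011110000. Divide by 10011 (XOR where the leading bit is 1):
  pos 0: 11010 XOR 10011 = 01001
  pos 1: 10010 XOR 10011 = 00001
  pos 5: 10010 XOR 10011 = 00001
  pos 9: 11111 XOR 10011 = 01100
  pos 10: 11000 XOR 10011 = 01011
  pos 11: 10110 XOR 10011 = 00101
  pos 13: 10100 XOR 10011 = 00111
Remainder (last 4 bits) = 0111. This is the CRC / FCS.

0111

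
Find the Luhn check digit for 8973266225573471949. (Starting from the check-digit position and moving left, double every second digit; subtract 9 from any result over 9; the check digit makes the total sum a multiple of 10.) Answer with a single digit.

Partial digits right→left: 9 4 9 1 7 4 3 7 5 5 2 2 6 6 2 3 7 9 8
Double every second digit counting from the check-digit position (so the 1st, 3rd, 5th, ... of the partial from the right).
  doubled (with −9 where >9): 9 9 5 6 1 4 3 4 5 7 → sum 53
  kept as-is: 4 1 4 7 5 2 6 3 9 → sum 41
Total = 53 + 41 = 94.
Check digit = (10 − (94 mod 10)) mod 10 = 6.

6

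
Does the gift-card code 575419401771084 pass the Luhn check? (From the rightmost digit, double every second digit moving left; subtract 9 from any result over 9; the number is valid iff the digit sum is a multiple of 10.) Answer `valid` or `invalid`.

invalid

From the right, keep odd positions and double even positions (subtract 9 from any doubled value over 9):
  doubled (positions 2,4,...): 7 2 5 0 9 8 5 → sum 36
  kept (positions 1,3,...): 4 0 7 1 4 1 5 5 → sum 27
Total = 63.
63 mod 10 = 3, so the number is invalid.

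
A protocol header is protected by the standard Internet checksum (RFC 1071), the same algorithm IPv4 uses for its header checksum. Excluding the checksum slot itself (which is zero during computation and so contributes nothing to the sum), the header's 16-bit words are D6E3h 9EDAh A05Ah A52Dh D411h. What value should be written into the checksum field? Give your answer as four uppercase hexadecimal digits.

One's-complement addition (fold any carry out of bit 15 back into bit 0):
  0xD6E3 + 0x9EDA = 0x175BD → wrap carry → 0x75BE
  0x75BE + 0xA05A = 0x11618 → wrap carry → 0x1619
  0x1619 + 0xA52D = 0x0BB46
  0xBB46 + 0xD411 = 0x18F57 → wrap carry → 0x8F58
One's-complement sum = 0x8F58.
Checksum = ~0x8F58 & 0xFFFF = 0x70A7.

70A7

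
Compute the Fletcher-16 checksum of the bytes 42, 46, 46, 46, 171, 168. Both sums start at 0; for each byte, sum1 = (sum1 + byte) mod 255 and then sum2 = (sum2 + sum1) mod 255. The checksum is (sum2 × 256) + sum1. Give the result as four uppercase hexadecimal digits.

Running sums (mod 255):
  after byte 0 (42): sum1=42, sum2=42
  after byte 1 (46): sum1=88, sum2=130
  after byte 2 (46): sum1=134, sum2=9
  after byte 3 (46): sum1=180, sum2=189
  after byte 4 (171): sum1=96, sum2=30
  after byte 5 (168): sum1=9, sum2=39
Checksum = sum2·256 + sum1 = 39·256 + 9 = 9993 = 0x2709.

2709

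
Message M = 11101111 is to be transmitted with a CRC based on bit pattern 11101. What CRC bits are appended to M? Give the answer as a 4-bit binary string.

0100

Append 4 zeros: 111011110000. Divide by 11101 (XOR where the leading bit is 1):
  pos 0: 11101 XOR 11101 = 00000
  pos 5: 11100 XOR 11101 = 00001
Remainder (last 4 bits) = 0100. This is the CRC / FCS.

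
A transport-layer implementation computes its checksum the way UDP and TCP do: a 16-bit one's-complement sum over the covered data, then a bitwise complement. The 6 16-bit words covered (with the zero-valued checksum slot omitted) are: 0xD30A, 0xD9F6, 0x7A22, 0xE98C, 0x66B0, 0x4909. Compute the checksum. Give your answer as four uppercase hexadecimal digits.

3F95

One's-complement addition (fold any carry out of bit 15 back into bit 0):
  0xD30A + 0xD9F6 = 0x1AD00 → wrap carry → 0xAD01
  0xAD01 + 0x7A22 = 0x12723 → wrap carry → 0x2724
  0x2724 + 0xE98C = 0x110B0 → wrap carry → 0x10B1
  0x10B1 + 0x66B0 = 0x07761
  0x7761 + 0x4909 = 0x0C06A
One's-complement sum = 0xC06A.
Checksum = ~0xC06A & 0xFFFF = 0x3F95.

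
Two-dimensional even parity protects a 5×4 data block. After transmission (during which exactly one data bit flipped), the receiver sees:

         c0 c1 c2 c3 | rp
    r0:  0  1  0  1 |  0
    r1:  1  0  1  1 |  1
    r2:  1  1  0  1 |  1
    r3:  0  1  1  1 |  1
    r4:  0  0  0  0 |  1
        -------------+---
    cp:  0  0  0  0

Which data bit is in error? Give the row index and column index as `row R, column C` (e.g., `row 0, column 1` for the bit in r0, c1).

Recompute each row's even parity and compare to rp:
  r0: data parity 0, sent rp 0 → ok
  r1: data parity 1, sent rp 1 → ok
  r2: data parity 1, sent rp 1 → ok
  r3: data parity 1, sent rp 1 → ok
  r4: data parity 0, sent rp 1 → mismatch
Recompute each column's even parity and compare to cp:
  c0: data parity 0, sent cp 0 → ok
  c1: data parity 1, sent cp 0 → mismatch
  c2: data parity 0, sent cp 0 → ok
  c3: data parity 0, sent cp 0 → ok
Exactly one row (r4) and one column (c1) fail → the flipped bit is at their intersection.

row 4, column 1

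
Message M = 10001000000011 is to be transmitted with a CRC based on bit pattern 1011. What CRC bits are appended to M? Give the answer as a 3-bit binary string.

110

Append 3 zeros: 10001000000011000. Divide by 1011 (XOR where the leading bit is 1):
  pos 0: 1000 XOR 1011 = 0011
  pos 2: 1110 XOR 1011 = 0101
  pos 3: 1010 XOR 1011 = 0001
  pos 6: 1000 XOR 1011 = 0011
  pos 8: 1100 XOR 1011 = 0111
  pos 9: 1111 XOR 1011 = 0100
  pos 10: 1001 XOR 1011 = 0010
  pos 12: 1000 XOR 1011 = 0011
Remainder (last 3 bits) = 110. This is the CRC / FCS.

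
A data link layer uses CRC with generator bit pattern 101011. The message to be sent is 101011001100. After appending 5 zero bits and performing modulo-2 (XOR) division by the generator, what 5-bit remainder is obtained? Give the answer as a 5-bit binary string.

01001

Append 5 zeros: 10101100110000000. Divide by 101011 (XOR where the leading bit is 1):
  pos 0: 101011 XOR 101011 = 000000
  pos 8: 110000 XOR 101011 = 011011
  pos 9: 110110 XOR 101011 = 011101
  pos 10: 111010 XOR 101011 = 010001
  pos 11: 100010 XOR 101011 = 001001
Remainder (last 5 bits) = 01001. This is the CRC / FCS.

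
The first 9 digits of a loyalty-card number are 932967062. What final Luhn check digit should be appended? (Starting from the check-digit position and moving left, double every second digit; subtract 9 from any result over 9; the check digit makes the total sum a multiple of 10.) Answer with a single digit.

5

Partial digits right→left: 2 6 0 7 6 9 2 3 9
Double every second digit counting from the check-digit position (so the 1st, 3rd, 5th, ... of the partial from the right).
  doubled (with −9 where >9): 4 0 3 4 9 → sum 20
  kept as-is: 6 7 9 3 → sum 25
Total = 20 + 25 = 45.
Check digit = (10 − (45 mod 10)) mod 10 = 5.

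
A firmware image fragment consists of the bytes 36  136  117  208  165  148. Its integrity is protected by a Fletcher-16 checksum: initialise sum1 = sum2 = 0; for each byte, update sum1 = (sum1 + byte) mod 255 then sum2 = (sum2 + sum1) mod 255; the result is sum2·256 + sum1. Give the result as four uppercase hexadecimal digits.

AB2D

Running sums (mod 255):
  after byte 0 (36): sum1=36, sum2=36
  after byte 1 (136): sum1=172, sum2=208
  after byte 2 (117): sum1=34, sum2=242
  after byte 3 (208): sum1=242, sum2=229
  after byte 4 (165): sum1=152, sum2=126
  after byte 5 (148): sum1=45, sum2=171
Checksum = sum2·256 + sum1 = 171·256 + 45 = 43821 = 0xAB2D.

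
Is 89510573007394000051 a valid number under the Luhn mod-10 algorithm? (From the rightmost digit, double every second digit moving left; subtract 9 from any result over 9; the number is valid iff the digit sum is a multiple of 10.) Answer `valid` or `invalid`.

From the right, keep odd positions and double even positions (subtract 9 from any doubled value over 9):
  doubled (positions 2,4,...): 1 0 0 9 5 0 5 0 1 7 → sum 28
  kept (positions 1,3,...): 1 0 0 4 3 0 3 5 1 9 → sum 26
Total = 54.
54 mod 10 = 4, so the number is invalid.

invalid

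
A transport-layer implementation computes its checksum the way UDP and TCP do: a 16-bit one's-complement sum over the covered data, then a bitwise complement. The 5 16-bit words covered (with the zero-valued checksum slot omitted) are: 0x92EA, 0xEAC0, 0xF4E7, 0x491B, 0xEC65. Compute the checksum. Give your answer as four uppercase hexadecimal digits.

57EB

One's-complement addition (fold any carry out of bit 15 back into bit 0):
  0x92EA + 0xEAC0 = 0x17DAA → wrap carry → 0x7DAB
  0x7DAB + 0xF4E7 = 0x17292 → wrap carry → 0x7293
  0x7293 + 0x491B = 0x0BBAE
  0xBBAE + 0xEC65 = 0x1A813 → wrap carry → 0xA814
One's-complement sum = 0xA814.
Checksum = ~0xA814 & 0xFFFF = 0x57EB.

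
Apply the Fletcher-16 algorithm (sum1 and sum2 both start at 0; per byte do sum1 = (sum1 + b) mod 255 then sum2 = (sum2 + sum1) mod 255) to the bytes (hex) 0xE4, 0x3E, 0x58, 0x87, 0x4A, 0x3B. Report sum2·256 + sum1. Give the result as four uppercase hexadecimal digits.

5C88

Running sums (mod 255):
  after byte 0 (0xE4): sum1=228, sum2=228
  after byte 1 (0x3E): sum1=35, sum2=8
  after byte 2 (0x58): sum1=123, sum2=131
  after byte 3 (0x87): sum1=3, sum2=134
  after byte 4 (0x4A): sum1=77, sum2=211
  after byte 5 (0x3B): sum1=136, sum2=92
Checksum = sum2·256 + sum1 = 92·256 + 136 = 23688 = 0x5C88.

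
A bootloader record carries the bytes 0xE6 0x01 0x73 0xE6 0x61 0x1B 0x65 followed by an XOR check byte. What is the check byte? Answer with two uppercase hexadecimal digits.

6D

XOR the bytes together:
  start with 0xE6
  0xE6 ⊕ 0x01 = 0xE7
  0xE7 ⊕ 0x73 = 0x94
  0x94 ⊕ 0xE6 = 0x72
  0x72 ⊕ 0x61 = 0x13
  0x13 ⊕ 0x1B = 0x08
  0x08 ⊕ 0x65 = 0x6D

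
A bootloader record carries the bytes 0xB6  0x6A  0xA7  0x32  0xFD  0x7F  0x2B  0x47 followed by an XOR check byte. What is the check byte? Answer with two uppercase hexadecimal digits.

A7

XOR the bytes together:
  start with 0xB6
  0xB6 ⊕ 0x6A = 0xDC
  0xDC ⊕ 0xA7 = 0x7B
  0x7B ⊕ 0x32 = 0x49
  0x49 ⊕ 0xFD = 0xB4
  0xB4 ⊕ 0x7F = 0xCB
  0xCB ⊕ 0x2B = 0xE0
  0xE0 ⊕ 0x47 = 0xA7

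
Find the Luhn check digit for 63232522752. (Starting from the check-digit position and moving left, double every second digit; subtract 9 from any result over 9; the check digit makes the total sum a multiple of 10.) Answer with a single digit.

8

Partial digits right→left: 2 5 7 2 2 5 2 3 2 3 6
Double every second digit counting from the check-digit position (so the 1st, 3rd, 5th, ... of the partial from the right).
  doubled (with −9 where >9): 4 5 4 4 4 3 → sum 24
  kept as-is: 5 2 5 3 3 → sum 18
Total = 24 + 18 = 42.
Check digit = (10 − (42 mod 10)) mod 10 = 8.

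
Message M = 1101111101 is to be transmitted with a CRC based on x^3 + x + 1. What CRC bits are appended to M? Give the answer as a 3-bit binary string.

111

Append 3 zeros: 1101111101000. Divide by 1011 (XOR where the leading bit is 1):
  pos 0: 1101 XOR 1011 = 0110
  pos 1: 1101 XOR 1011 = 0110
  pos 2: 1101 XOR 1011 = 0110
  pos 3: 1101 XOR 1011 = 0110
  pos 4: 1101 XOR 1011 = 0110
  pos 5: 1100 XOR 1011 = 0111
  pos 6: 1111 XOR 1011 = 0100
  pos 7: 1000 XOR 1011 = 0011
  pos 9: 1100 XOR 1011 = 0111
Remainder (last 3 bits) = 111. This is the CRC / FCS.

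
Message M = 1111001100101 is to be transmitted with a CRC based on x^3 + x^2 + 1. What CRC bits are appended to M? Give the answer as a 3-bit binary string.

110

Append 3 zeros: 1111001100101000. Divide by 1101 (XOR where the leading bit is 1):
  pos 0: 1111 XOR 1101 = 0010
  pos 2: 1000 XOR 1101 = 0101
  pos 3: 1011 XOR 1101 = 0110
  pos 4: 1101 XOR 1101 = 0000
  pos 10: 1010 XOR 1101 = 0111
  pos 11: 1110 XOR 1101 = 0011
Remainder (last 3 bits) = 110. This is the CRC / FCS.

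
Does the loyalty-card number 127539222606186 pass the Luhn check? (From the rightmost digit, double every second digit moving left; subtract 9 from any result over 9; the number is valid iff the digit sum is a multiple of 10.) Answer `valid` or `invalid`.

invalid

From the right, keep odd positions and double even positions (subtract 9 from any doubled value over 9):
  doubled (positions 2,4,...): 7 3 3 4 9 1 4 → sum 31
  kept (positions 1,3,...): 6 1 0 2 2 3 7 1 → sum 22
Total = 53.
53 mod 10 = 3, so the number is invalid.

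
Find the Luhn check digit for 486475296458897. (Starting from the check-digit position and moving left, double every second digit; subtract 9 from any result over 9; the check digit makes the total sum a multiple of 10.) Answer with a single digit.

7

Partial digits right→left: 7 9 8 8 5 4 6 9 2 5 7 4 6 8 4
Double every second digit counting from the check-digit position (so the 1st, 3rd, 5th, ... of the partial from the right).
  doubled (with −9 where >9): 5 7 1 3 4 5 3 8 → sum 36
  kept as-is: 9 8 4 9 5 4 8 → sum 47
Total = 36 + 47 = 83.
Check digit = (10 − (83 mod 10)) mod 10 = 7.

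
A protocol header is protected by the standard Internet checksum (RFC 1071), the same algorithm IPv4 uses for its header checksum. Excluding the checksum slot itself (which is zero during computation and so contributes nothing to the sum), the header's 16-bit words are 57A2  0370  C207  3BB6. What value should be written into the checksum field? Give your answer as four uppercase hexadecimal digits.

One's-complement addition (fold any carry out of bit 15 back into bit 0):
  0x57A2 + 0x0370 = 0x05B12
  0x5B12 + 0xC207 = 0x11D19 → wrap carry → 0x1D1A
  0x1D1A + 0x3BB6 = 0x058D0
One's-complement sum = 0x58D0.
Checksum = ~0x58D0 & 0xFFFF = 0xA72F.

A72F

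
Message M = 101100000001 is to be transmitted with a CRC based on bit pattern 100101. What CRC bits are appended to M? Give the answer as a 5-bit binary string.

11111

Append 5 zeros: 10110000000100000. Divide by 100101 (XOR where the leading bit is 1):
  pos 0: 101100 XOR 100101 = 001001
  pos 2: 100100 XOR 100101 = 000001
  pos 7: 100010 XOR 100101 = 000111
  pos 10: 111000 XOR 100101 = 011101
  pos 11: 111010 XOR 100101 = 011111
Remainder (last 5 bits) = 11111. This is the CRC / FCS.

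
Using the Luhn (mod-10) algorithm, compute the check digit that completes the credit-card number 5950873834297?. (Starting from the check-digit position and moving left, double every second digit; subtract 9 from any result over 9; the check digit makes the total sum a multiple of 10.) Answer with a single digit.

Partial digits right→left: 7 9 2 4 3 8 3 7 8 0 5 9 5
Double every second digit counting from the check-digit position (so the 1st, 3rd, 5th, ... of the partial from the right).
  doubled (with −9 where >9): 5 4 6 6 7 1 1 → sum 30
  kept as-is: 9 4 8 7 0 9 → sum 37
Total = 30 + 37 = 67.
Check digit = (10 − (67 mod 10)) mod 10 = 3.

3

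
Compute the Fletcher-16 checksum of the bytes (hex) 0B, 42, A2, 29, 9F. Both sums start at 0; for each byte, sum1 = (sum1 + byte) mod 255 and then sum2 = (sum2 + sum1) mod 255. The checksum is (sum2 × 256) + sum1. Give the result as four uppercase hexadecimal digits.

Running sums (mod 255):
  after byte 0 (0B): sum1=11, sum2=11
  after byte 1 (42): sum1=77, sum2=88
  after byte 2 (A2): sum1=239, sum2=72
  after byte 3 (29): sum1=25, sum2=97
  after byte 4 (9F): sum1=184, sum2=26
Checksum = sum2·256 + sum1 = 26·256 + 184 = 6840 = 0x1AB8.

1AB8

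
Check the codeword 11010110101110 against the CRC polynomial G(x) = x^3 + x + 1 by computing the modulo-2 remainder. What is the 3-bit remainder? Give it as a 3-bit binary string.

000

Modulo-2 division of 11010110101110 by 1011:
  pos 0: 1101 XOR 1011 = 0110
  pos 1: 1100 XOR 1011 = 0111
  pos 2: 1111 XOR 1011 = 0100
  pos 3: 1001 XOR 1011 = 0010
  pos 5: 1001 XOR 1011 = 0010
  pos 7: 1001 XOR 1011 = 0010
  pos 9: 1011 XOR 1011 = 0000
Remainder = 000 (zero — the frame passes the CRC check).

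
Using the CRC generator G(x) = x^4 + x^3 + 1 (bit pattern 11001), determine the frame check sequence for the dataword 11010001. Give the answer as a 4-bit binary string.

0000

Append 4 zeros: 110100010000. Divide by 11001 (XOR where the leading bit is 1):
  pos 0: 11010 XOR 11001 = 00011
  pos 3: 11001 XOR 11001 = 00000
Remainder (last 4 bits) = 0000. This is the CRC / FCS.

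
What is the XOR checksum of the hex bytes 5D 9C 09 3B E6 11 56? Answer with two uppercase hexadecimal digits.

XOR the bytes together:
  start with 0x5D
  0x5D ⊕ 0x9C = 0xC1
  0xC1 ⊕ 0x09 = 0xC8
  0xC8 ⊕ 0x3B = 0xF3
  0xF3 ⊕ 0xE6 = 0x15
  0x15 ⊕ 0x11 = 0x04
  0x04 ⊕ 0x56 = 0x52

52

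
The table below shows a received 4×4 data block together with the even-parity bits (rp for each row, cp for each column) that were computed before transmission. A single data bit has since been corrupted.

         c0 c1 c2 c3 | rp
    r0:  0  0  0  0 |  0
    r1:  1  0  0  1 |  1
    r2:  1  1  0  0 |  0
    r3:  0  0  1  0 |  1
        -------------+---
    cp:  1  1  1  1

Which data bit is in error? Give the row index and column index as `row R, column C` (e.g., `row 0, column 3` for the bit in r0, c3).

row 1, column 0

Recompute each row's even parity and compare to rp:
  r0: data parity 0, sent rp 0 → ok
  r1: data parity 0, sent rp 1 → mismatch
  r2: data parity 0, sent rp 0 → ok
  r3: data parity 1, sent rp 1 → ok
Recompute each column's even parity and compare to cp:
  c0: data parity 0, sent cp 1 → mismatch
  c1: data parity 1, sent cp 1 → ok
  c2: data parity 1, sent cp 1 → ok
  c3: data parity 1, sent cp 1 → ok
Exactly one row (r1) and one column (c0) fail → the flipped bit is at their intersection.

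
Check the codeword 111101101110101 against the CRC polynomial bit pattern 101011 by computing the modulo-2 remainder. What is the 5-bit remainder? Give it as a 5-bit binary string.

Modulo-2 division of 111101101110101 by 101011:
  pos 0: 111101 XOR 101011 = 010110
  pos 1: 101101 XOR 101011 = 000110
  pos 4: 110011 XOR 101011 = 011000
  pos 5: 110001 XOR 101011 = 011010
  pos 6: 110100 XOR 101011 = 011111
  pos 7: 111111 XOR 101011 = 010100
  pos 8: 101000 XOR 101011 = 000011
Remainder = 00111 (nonzero — an error is detected).

00111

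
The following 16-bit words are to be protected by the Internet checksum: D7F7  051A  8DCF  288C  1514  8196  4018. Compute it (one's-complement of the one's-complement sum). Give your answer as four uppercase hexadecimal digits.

95CF

One's-complement addition (fold any carry out of bit 15 back into bit 0):
  0xD7F7 + 0x051A = 0x0DD11
  0xDD11 + 0x8DCF = 0x16AE0 → wrap carry → 0x6AE1
  0x6AE1 + 0x288C = 0x0936D
  0x936D + 0x1514 = 0x0A881
  0xA881 + 0x8196 = 0x12A17 → wrap carry → 0x2A18
  0x2A18 + 0x4018 = 0x06A30
One's-complement sum = 0x6A30.
Checksum = ~0x6A30 & 0xFFFF = 0x95CF.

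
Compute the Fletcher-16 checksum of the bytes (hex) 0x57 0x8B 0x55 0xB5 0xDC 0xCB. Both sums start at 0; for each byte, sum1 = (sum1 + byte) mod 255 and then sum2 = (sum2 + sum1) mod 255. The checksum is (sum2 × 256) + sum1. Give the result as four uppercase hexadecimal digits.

C196

Running sums (mod 255):
  after byte 0 (0x57): sum1=87, sum2=87
  after byte 1 (0x8B): sum1=226, sum2=58
  after byte 2 (0x55): sum1=56, sum2=114
  after byte 3 (0xB5): sum1=237, sum2=96
  after byte 4 (0xDC): sum1=202, sum2=43
  after byte 5 (0xCB): sum1=150, sum2=193
Checksum = sum2·256 + sum1 = 193·256 + 150 = 49558 = 0xC196.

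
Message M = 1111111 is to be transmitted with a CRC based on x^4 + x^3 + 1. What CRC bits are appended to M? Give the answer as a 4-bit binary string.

1011

Append 4 zeros: 11111110000. Divide by 11001 (XOR where the leading bit is 1):
  pos 0: 11111 XOR 11001 = 00110
  pos 2: 11011 XOR 11001 = 00010
  pos 5: 10000 XOR 11001 = 01001
  pos 6: 10010 XOR 11001 = 01011
Remainder (last 4 bits) = 1011. This is the CRC / FCS.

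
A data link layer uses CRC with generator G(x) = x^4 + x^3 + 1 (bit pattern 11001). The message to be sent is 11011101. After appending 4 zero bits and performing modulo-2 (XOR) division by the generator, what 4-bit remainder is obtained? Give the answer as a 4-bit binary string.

1000

Append 4 zeros: 110111010000. Divide by 11001 (XOR where the leading bit is 1):
  pos 0: 11011 XOR 11001 = 00010
  pos 3: 10101 XOR 11001 = 01100
  pos 4: 11000 XOR 11001 = 00001
Remainder (last 4 bits) = 1000. This is the CRC / FCS.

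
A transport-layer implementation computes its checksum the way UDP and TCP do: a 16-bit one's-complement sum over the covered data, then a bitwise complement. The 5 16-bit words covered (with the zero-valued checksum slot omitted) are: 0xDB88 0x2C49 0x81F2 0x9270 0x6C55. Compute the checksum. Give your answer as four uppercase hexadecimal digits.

7775

One's-complement addition (fold any carry out of bit 15 back into bit 0):
  0xDB88 + 0x2C49 = 0x107D1 → wrap carry → 0x07D2
  0x07D2 + 0x81F2 = 0x089C4
  0x89C4 + 0x9270 = 0x11C34 → wrap carry → 0x1C35
  0x1C35 + 0x6C55 = 0x0888A
One's-complement sum = 0x888A.
Checksum = ~0x888A & 0xFFFF = 0x7775.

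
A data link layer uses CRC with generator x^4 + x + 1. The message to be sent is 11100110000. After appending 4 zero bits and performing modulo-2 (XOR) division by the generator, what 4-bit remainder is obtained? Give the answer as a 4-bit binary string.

0100

Append 4 zeros: 111001100000000. Divide by 10011 (XOR where the leading bit is 1):
  pos 0: 11100 XOR 10011 = 01111
  pos 1: 11111 XOR 10011 = 01100
  pos 2: 11001 XOR 10011 = 01010
  pos 3: 10100 XOR 10011 = 00111
  pos 5: 11100 XOR 10011 = 01111
  pos 6: 11110 XOR 10011 = 01101
  pos 7: 11010 XOR 10011 = 01001
  pos 8: 10010 XOR 10011 = 00001
Remainder (last 4 bits) = 0100. This is the CRC / FCS.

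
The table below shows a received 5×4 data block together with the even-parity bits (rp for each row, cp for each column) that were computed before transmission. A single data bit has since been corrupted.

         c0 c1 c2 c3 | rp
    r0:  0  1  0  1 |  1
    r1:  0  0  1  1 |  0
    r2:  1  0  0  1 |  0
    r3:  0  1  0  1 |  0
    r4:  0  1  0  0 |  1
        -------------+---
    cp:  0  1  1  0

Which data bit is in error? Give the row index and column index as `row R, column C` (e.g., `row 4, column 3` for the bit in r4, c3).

Recompute each row's even parity and compare to rp:
  r0: data parity 0, sent rp 1 → mismatch
  r1: data parity 0, sent rp 0 → ok
  r2: data parity 0, sent rp 0 → ok
  r3: data parity 0, sent rp 0 → ok
  r4: data parity 1, sent rp 1 → ok
Recompute each column's even parity and compare to cp:
  c0: data parity 1, sent cp 0 → mismatch
  c1: data parity 1, sent cp 1 → ok
  c2: data parity 1, sent cp 1 → ok
  c3: data parity 0, sent cp 0 → ok
Exactly one row (r0) and one column (c0) fail → the flipped bit is at their intersection.

row 0, column 0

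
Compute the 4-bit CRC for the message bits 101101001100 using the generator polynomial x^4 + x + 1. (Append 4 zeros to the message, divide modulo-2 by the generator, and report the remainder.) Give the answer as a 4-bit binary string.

Append 4 zeros: 1011010011000000. Divide by 10011 (XOR where the leading bit is 1):
  pos 0: 10110 XOR 10011 = 00101
  pos 2: 10110 XOR 10011 = 00101
  pos 4: 10101 XOR 10011 = 00110
  pos 6: 11010 XOR 10011 = 01001
  pos 7: 10010 XOR 10011 = 00001
  pos 11: 10000 XOR 10011 = 00011
Remainder (last 4 bits) = 0011. This is the CRC / FCS.

0011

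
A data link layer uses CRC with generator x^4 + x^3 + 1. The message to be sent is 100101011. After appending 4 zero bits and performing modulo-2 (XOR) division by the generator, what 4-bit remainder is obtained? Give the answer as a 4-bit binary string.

Append 4 zeros: 1001010110000. Divide by 11001 (XOR where the leading bit is 1):
  pos 0: 10010 XOR 11001 = 01011
  pos 1: 10111 XOR 11001 = 01110
  pos 2: 11100 XOR 11001 = 00101
  pos 4: 10111 XOR 11001 = 01110
  pos 5: 11100 XOR 11001 = 00101
  pos 7: 10100 XOR 11001 = 01101
  pos 8: 11010 XOR 11001 = 00011
Remainder (last 4 bits) = 0011. This is the CRC / FCS.

0011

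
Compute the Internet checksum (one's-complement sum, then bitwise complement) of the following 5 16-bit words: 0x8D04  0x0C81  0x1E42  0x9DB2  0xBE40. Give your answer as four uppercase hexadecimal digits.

EC44

One's-complement addition (fold any carry out of bit 15 back into bit 0):
  0x8D04 + 0x0C81 = 0x09985
  0x9985 + 0x1E42 = 0x0B7C7
  0xB7C7 + 0x9DB2 = 0x15579 → wrap carry → 0x557A
  0x557A + 0xBE40 = 0x113BA → wrap carry → 0x13BB
One's-complement sum = 0x13BB.
Checksum = ~0x13BB & 0xFFFF = 0xEC44.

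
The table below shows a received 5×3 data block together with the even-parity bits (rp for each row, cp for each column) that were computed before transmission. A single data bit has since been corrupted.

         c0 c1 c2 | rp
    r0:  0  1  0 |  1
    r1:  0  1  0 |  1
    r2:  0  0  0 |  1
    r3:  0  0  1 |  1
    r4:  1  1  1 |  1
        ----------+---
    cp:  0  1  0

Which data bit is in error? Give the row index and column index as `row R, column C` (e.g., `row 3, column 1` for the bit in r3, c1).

Recompute each row's even parity and compare to rp:
  r0: data parity 1, sent rp 1 → ok
  r1: data parity 1, sent rp 1 → ok
  r2: data parity 0, sent rp 1 → mismatch
  r3: data parity 1, sent rp 1 → ok
  r4: data parity 1, sent rp 1 → ok
Recompute each column's even parity and compare to cp:
  c0: data parity 1, sent cp 0 → mismatch
  c1: data parity 1, sent cp 1 → ok
  c2: data parity 0, sent cp 0 → ok
Exactly one row (r2) and one column (c0) fail → the flipped bit is at their intersection.

row 2, column 0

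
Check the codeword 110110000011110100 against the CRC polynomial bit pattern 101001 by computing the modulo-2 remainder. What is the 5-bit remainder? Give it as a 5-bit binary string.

Modulo-2 division of 110110000011110100 by 101001:
  pos 0: 110110 XOR 101001 = 011111
  pos 1: 111110 XOR 101001 = 010111
  pos 2: 101110 XOR 101001 = 000111
  pos 5: 111001 XOR 101001 = 010000
  pos 6: 100001 XOR 101001 = 001000
  pos 8: 100011 XOR 101001 = 001010
  pos 10: 101001 XOR 101001 = 000000
Remainder = 00000 (zero — the frame passes the CRC check).

00000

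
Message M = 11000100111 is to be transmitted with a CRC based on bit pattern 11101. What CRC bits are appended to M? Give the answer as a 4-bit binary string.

Append 4 zeros: 110001001110000. Divide by 11101 (XOR where the leading bit is 1):
  pos 0: 11000 XOR 11101 = 00101
  pos 2: 10110 XOR 11101 = 01011
  pos 3: 10110 XOR 11101 = 01011
  pos 4: 10111 XOR 11101 = 01010
  pos 5: 10101 XOR 11101 = 01000
  pos 6: 10001 XOR 11101 = 01100
  pos 7: 11000 XOR 11101 = 00101
  pos 9: 10100 XOR 11101 = 01001
  pos 10: 10010 XOR 11101 = 01111
Remainder (last 4 bits) = 1111. This is the CRC / FCS.

1111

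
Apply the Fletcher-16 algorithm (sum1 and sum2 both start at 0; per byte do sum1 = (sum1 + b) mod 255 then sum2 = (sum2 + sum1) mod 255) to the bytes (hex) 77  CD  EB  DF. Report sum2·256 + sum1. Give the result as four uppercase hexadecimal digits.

FE11

Running sums (mod 255):
  after byte 0 (77): sum1=119, sum2=119
  after byte 1 (CD): sum1=69, sum2=188
  after byte 2 (EB): sum1=49, sum2=237
  after byte 3 (DF): sum1=17, sum2=254
Checksum = sum2·256 + sum1 = 254·256 + 17 = 65041 = 0xFE11.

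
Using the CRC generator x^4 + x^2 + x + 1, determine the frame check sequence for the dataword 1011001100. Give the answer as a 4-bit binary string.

1110

Append 4 zeros: 10110011000000. Divide by 10111 (XOR where the leading bit is 1):
  pos 0: 10110 XOR 10111 = 00001
  pos 4: 10110 XOR 10111 = 00001
  pos 8: 10000 XOR 10111 = 00111
Remainder (last 4 bits) = 1110. This is the CRC / FCS.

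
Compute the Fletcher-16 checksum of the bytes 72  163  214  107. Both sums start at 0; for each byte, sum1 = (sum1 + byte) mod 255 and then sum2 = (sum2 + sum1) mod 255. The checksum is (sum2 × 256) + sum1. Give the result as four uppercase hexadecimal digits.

252E

Running sums (mod 255):
  after byte 0 (72): sum1=72, sum2=72
  after byte 1 (163): sum1=235, sum2=52
  after byte 2 (214): sum1=194, sum2=246
  after byte 3 (107): sum1=46, sum2=37
Checksum = sum2·256 + sum1 = 37·256 + 46 = 9518 = 0x252E.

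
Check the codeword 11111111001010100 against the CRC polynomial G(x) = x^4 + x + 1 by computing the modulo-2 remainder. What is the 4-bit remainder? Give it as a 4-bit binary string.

0000

Modulo-2 division of 11111111001010100 by 10011:
  pos 0: 11111 XOR 10011 = 01100
  pos 1: 11001 XOR 10011 = 01010
  pos 2: 10101 XOR 10011 = 00110
  pos 4: 11010 XOR 10011 = 01001
  pos 5: 10010 XOR 10011 = 00001
  pos 9: 11010 XOR 10011 = 01001
  pos 10: 10011 XOR 10011 = 00000
Remainder = 0000 (zero — the frame passes the CRC check).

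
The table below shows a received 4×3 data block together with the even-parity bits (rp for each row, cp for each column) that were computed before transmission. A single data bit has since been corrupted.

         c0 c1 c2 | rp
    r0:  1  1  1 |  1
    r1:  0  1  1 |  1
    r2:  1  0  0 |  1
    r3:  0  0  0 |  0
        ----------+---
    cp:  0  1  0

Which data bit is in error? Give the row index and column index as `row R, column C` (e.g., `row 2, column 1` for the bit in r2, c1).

row 1, column 1

Recompute each row's even parity and compare to rp:
  r0: data parity 1, sent rp 1 → ok
  r1: data parity 0, sent rp 1 → mismatch
  r2: data parity 1, sent rp 1 → ok
  r3: data parity 0, sent rp 0 → ok
Recompute each column's even parity and compare to cp:
  c0: data parity 0, sent cp 0 → ok
  c1: data parity 0, sent cp 1 → mismatch
  c2: data parity 0, sent cp 0 → ok
Exactly one row (r1) and one column (c1) fail → the flipped bit is at their intersection.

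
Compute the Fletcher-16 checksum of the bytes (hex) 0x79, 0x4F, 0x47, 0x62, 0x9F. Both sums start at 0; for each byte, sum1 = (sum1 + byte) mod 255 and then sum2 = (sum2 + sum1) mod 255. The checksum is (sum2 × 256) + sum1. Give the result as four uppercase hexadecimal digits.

D612

Running sums (mod 255):
  after byte 0 (0x79): sum1=121, sum2=121
  after byte 1 (0x4F): sum1=200, sum2=66
  after byte 2 (0x47): sum1=16, sum2=82
  after byte 3 (0x62): sum1=114, sum2=196
  after byte 4 (0x9F): sum1=18, sum2=214
Checksum = sum2·256 + sum1 = 214·256 + 18 = 54802 = 0xD612.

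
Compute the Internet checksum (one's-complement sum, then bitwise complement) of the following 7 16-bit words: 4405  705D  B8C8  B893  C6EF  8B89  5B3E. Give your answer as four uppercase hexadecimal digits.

One's-complement addition (fold any carry out of bit 15 back into bit 0):
  0x4405 + 0x705D = 0x0B462
  0xB462 + 0xB8C8 = 0x16D2A → wrap carry → 0x6D2B
  0x6D2B + 0xB893 = 0x125BE → wrap carry → 0x25BF
  0x25BF + 0xC6EF = 0x0ECAE
  0xECAE + 0x8B89 = 0x17837 → wrap carry → 0x7838
  0x7838 + 0x5B3E = 0x0D376
One's-complement sum = 0xD376.
Checksum = ~0xD376 & 0xFFFF = 0x2C89.

2C89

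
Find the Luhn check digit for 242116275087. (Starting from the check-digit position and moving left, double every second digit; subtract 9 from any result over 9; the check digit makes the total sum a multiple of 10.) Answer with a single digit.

Partial digits right→left: 7 8 0 5 7 2 6 1 1 2 4 2
Double every second digit counting from the check-digit position (so the 1st, 3rd, 5th, ... of the partial from the right).
  doubled (with −9 where >9): 5 0 5 3 2 8 → sum 23
  kept as-is: 8 5 2 1 2 2 → sum 20
Total = 23 + 20 = 43.
Check digit = (10 − (43 mod 10)) mod 10 = 7.

7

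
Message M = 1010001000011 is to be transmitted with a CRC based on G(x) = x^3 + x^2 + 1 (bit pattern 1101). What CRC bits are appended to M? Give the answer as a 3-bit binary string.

010

Append 3 zeros: 1010001000011000. Divide by 1101 (XOR where the leading bit is 1):
  pos 0: 1010 XOR 1101 = 0111
  pos 1: 1110 XOR 1101 = 0011
  pos 3: 1101 XOR 1101 = 0000
  pos 11: 1100 XOR 1101 = 0001
Remainder (last 3 bits) = 010. This is the CRC / FCS.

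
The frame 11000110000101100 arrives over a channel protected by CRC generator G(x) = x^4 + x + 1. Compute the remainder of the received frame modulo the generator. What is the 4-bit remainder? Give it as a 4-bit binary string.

0000

Modulo-2 division of 11000110000101100 by 10011:
  pos 0: 11000 XOR 10011 = 01011
  pos 1: 10111 XOR 10011 = 00100
  pos 3: 10010 XOR 10011 = 00001
  pos 7: 10001 XOR 10011 = 00010
  pos 10: 10011 XOR 10011 = 00000
Remainder = 0000 (zero — the frame passes the CRC check).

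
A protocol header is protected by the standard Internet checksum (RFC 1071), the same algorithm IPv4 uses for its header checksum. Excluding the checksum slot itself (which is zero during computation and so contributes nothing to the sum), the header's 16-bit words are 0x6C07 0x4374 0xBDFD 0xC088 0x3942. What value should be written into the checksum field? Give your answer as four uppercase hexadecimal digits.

One's-complement addition (fold any carry out of bit 15 back into bit 0):
  0x6C07 + 0x4374 = 0x0AF7B
  0xAF7B + 0xBDFD = 0x16D78 → wrap carry → 0x6D79
  0x6D79 + 0xC088 = 0x12E01 → wrap carry → 0x2E02
  0x2E02 + 0x3942 = 0x06744
One's-complement sum = 0x6744.
Checksum = ~0x6744 & 0xFFFF = 0x98BB.

98BB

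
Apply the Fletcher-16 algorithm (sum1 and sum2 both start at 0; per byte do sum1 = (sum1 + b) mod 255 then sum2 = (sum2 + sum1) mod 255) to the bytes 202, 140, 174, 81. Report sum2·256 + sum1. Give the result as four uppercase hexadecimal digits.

Running sums (mod 255):
  after byte 0 (202): sum1=202, sum2=202
  after byte 1 (140): sum1=87, sum2=34
  after byte 2 (174): sum1=6, sum2=40
  after byte 3 (81): sum1=87, sum2=127
Checksum = sum2·256 + sum1 = 127·256 + 87 = 32599 = 0x7F57.

7F57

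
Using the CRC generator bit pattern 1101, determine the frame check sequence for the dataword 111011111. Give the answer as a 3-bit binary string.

000

Append 3 zeros: 111011111000. Divide by 1101 (XOR where the leading bit is 1):
  pos 0: 1110 XOR 1101 = 0011
  pos 2: 1111 XOR 1101 = 0010
  pos 4: 1011 XOR 1101 = 0110
  pos 5: 1101 XOR 1101 = 0000
Remainder (last 3 bits) = 000. This is the CRC / FCS.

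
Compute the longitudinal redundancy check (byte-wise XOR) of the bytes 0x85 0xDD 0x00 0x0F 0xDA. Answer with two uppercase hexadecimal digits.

8D

XOR the bytes together:
  start with 0x85
  0x85 ⊕ 0xDD = 0x58
  0x58 ⊕ 0x00 = 0x58
  0x58 ⊕ 0x0F = 0x57
  0x57 ⊕ 0xDA = 0x8D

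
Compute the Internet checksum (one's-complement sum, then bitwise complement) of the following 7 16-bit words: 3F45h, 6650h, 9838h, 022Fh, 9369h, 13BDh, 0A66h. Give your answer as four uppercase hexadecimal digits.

0E76

One's-complement addition (fold any carry out of bit 15 back into bit 0):
  0x3F45 + 0x6650 = 0x0A595
  0xA595 + 0x9838 = 0x13DCD → wrap carry → 0x3DCE
  0x3DCE + 0x022F = 0x03FFD
  0x3FFD + 0x9369 = 0x0D366
  0xD366 + 0x13BD = 0x0E723
  0xE723 + 0x0A66 = 0x0F189
One's-complement sum = 0xF189.
Checksum = ~0xF189 & 0xFFFF = 0x0E76.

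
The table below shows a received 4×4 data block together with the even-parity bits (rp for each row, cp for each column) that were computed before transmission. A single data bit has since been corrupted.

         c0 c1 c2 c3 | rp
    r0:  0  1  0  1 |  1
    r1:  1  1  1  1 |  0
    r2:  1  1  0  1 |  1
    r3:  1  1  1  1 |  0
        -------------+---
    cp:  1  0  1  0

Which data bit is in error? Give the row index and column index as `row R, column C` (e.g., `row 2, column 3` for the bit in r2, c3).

Recompute each row's even parity and compare to rp:
  r0: data parity 0, sent rp 1 → mismatch
  r1: data parity 0, sent rp 0 → ok
  r2: data parity 1, sent rp 1 → ok
  r3: data parity 0, sent rp 0 → ok
Recompute each column's even parity and compare to cp:
  c0: data parity 1, sent cp 1 → ok
  c1: data parity 0, sent cp 0 → ok
  c2: data parity 0, sent cp 1 → mismatch
  c3: data parity 0, sent cp 0 → ok
Exactly one row (r0) and one column (c2) fail → the flipped bit is at their intersection.

row 0, column 2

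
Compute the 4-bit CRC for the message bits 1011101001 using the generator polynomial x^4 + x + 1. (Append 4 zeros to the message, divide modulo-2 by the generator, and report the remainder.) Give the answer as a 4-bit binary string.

0110

Append 4 zeros: 10111010010000. Divide by 10011 (XOR where the leading bit is 1):
  pos 0: 10111 XOR 10011 = 00100
  pos 2: 10001 XOR 10011 = 00010
  pos 5: 10001 XOR 10011 = 00010
  pos 8: 10000 XOR 10011 = 00011
Remainder (last 4 bits) = 0110. This is the CRC / FCS.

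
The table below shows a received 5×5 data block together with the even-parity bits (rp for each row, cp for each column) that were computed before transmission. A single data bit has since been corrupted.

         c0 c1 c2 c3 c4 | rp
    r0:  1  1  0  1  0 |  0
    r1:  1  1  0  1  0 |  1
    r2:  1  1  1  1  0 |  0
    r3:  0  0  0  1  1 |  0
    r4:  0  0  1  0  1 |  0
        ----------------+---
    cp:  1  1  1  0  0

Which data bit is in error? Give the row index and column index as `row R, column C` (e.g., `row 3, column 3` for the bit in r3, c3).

row 0, column 2

Recompute each row's even parity and compare to rp:
  r0: data parity 1, sent rp 0 → mismatch
  r1: data parity 1, sent rp 1 → ok
  r2: data parity 0, sent rp 0 → ok
  r3: data parity 0, sent rp 0 → ok
  r4: data parity 0, sent rp 0 → ok
Recompute each column's even parity and compare to cp:
  c0: data parity 1, sent cp 1 → ok
  c1: data parity 1, sent cp 1 → ok
  c2: data parity 0, sent cp 1 → mismatch
  c3: data parity 0, sent cp 0 → ok
  c4: data parity 0, sent cp 0 → ok
Exactly one row (r0) and one column (c2) fail → the flipped bit is at their intersection.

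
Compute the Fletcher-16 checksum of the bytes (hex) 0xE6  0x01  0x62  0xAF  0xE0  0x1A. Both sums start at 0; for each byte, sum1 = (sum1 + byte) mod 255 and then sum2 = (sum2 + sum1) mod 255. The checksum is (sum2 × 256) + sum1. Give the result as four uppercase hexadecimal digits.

E2F4

Running sums (mod 255):
  after byte 0 (0xE6): sum1=230, sum2=230
  after byte 1 (0x01): sum1=231, sum2=206
  after byte 2 (0x62): sum1=74, sum2=25
  after byte 3 (0xAF): sum1=249, sum2=19
  after byte 4 (0xE0): sum1=218, sum2=237
  after byte 5 (0x1A): sum1=244, sum2=226
Checksum = sum2·256 + sum1 = 226·256 + 244 = 58100 = 0xE2F4.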